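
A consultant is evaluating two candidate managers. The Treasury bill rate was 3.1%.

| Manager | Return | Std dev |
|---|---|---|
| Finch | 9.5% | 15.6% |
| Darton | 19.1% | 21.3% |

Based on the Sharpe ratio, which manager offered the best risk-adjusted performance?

Finch: Sharpe ratio = (9.5% − 3.1%) / 15.6% = 0.410
Darton: Sharpe ratio = (19.1% − 3.1%) / 21.3% = 0.751
Highest: Darton (0.751).

Darton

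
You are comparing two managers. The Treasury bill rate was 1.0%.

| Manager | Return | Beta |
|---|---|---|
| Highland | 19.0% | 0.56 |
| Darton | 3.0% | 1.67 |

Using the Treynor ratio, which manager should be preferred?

Highland: Treynor = (19.0% − 1.0%) / 0.56 = 32.143
Darton: Treynor = (3.0% − 1.0%) / 1.67 = 1.198
Highest: Highland (32.143).

Highland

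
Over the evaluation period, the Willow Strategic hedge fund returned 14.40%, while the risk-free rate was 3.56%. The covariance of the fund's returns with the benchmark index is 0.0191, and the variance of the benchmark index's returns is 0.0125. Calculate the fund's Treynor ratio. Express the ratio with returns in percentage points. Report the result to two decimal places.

7.09

β = Cov / Var = 0.0191 / 0.0125 = 1.5280
Treynor = (Rp − Rf) / β = (14.40% − 3.56%) / 1.5280 = 10.84 / 1.5280 = 7.0942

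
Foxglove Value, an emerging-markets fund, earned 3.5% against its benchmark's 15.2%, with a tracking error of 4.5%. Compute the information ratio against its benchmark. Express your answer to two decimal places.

IR = (Rp − Rb) / TE = (3.5% − 15.2%) / 4.5% = -11.70% / 4.5% = -2.6000

-2.60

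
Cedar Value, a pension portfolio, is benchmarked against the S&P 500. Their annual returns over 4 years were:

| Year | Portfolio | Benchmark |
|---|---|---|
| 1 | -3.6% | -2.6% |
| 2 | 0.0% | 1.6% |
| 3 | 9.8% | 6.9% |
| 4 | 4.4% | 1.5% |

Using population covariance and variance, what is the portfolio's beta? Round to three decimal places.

r̄p = 2.6500%,  r̄m = 1.8500%
Cov = Σ(rp − r̄p)(rm − r̄m) / 4 = 15.9925
Var(rm) = Σ(rm − r̄m)² / 4 = 11.3725
β = Cov / Var = 15.9925 / 11.3725 = 1.4062

1.406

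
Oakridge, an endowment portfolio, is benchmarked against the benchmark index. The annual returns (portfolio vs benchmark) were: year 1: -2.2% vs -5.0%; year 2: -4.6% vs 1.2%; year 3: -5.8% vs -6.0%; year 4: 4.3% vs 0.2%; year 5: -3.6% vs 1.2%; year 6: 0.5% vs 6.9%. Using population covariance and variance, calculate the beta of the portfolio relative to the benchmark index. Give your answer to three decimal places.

0.337

r̄p = -1.9000%,  r̄m = -0.2500%
Cov = Σ(rp − r̄p)(rm − r̄m) / 6 = 6.2367
Var(rm) = Σ(rm − r̄m)² / 6 = 18.5258
β = Cov / Var = 6.2367 / 18.5258 = 0.3366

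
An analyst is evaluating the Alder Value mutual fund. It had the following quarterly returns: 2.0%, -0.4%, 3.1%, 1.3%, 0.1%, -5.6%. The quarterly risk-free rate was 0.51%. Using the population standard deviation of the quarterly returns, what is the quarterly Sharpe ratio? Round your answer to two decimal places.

-0.15

r̄ = (2 − 0.4 + 3.1 + 1.3 + 0.1 − 5.6) / 6 = 0.50 / 6 = 0.0833%
Σ(r − r̄)² = (2 − 0.0833)² + (-0.4 − 0.0833)² + … = 46.7883
population σ = √(46.7883 / 6) = √7.7981 = 2.7925%
Sharpe = (r̄ − rf) / σ = (0.0833 − 0.51) / 2.7925 = -0.4267 / 2.7925 = -0.1528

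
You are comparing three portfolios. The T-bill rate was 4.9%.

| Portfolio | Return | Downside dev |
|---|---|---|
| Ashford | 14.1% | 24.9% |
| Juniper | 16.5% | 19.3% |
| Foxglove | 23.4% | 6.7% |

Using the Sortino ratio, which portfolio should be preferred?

Ashford: Sortino ratio = (14.1% − 4.9%) / 24.9% = 0.369
Juniper: Sortino ratio = (16.5% − 4.9%) / 19.3% = 0.601
Foxglove: Sortino ratio = (23.4% − 4.9%) / 6.7% = 2.761
Highest: Foxglove (2.761).

Foxglove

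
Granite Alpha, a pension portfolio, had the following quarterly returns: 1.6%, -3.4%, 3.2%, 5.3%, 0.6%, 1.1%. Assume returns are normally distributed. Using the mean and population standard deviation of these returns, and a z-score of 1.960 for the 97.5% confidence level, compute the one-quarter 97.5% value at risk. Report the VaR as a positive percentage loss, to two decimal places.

3.80

μ = (1.6 − 3.4 + 3.2 + 5.3 + 0.6 + 1.1) / 6 = 1.4000%
Σ(r − μ)² = (1.6 − 1.4000)² + (-3.4 − 1.4000)² + … = 42.2600
σ = √[42.2600 / 6] = 2.6539%
VaR = −(μ − z·σ) = −(1.4000 − 1.960 × 2.6539) = −(-3.8016) = 3.8016%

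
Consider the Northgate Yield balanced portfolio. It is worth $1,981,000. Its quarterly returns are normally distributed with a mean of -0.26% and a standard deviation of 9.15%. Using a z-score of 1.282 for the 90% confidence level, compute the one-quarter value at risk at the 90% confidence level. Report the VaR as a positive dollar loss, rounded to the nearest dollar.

Return at the 90% tail: μ − z·σ = -0.26% − 1.282 × 9.15% = -0.26 − 11.7303 = -11.9903%
VaR = −(-11.9903%) × $1,981,000 = 11.9903% × $1,981,000 = $237,528

$237,528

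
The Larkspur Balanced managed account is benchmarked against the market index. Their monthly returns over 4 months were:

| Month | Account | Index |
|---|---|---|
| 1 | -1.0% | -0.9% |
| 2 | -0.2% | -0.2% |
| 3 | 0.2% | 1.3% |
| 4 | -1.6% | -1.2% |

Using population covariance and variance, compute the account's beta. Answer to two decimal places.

r̄p = -0.6500%,  r̄m = -0.2500%
Cov = Σ(rp − r̄p)(rm − r̄m) / 4 = 0.6175
Var(rm) = Σ(rm − r̄m)² / 4 = 0.9325
β = Cov / Var = 0.6175 / 0.9325 = 0.6622

0.66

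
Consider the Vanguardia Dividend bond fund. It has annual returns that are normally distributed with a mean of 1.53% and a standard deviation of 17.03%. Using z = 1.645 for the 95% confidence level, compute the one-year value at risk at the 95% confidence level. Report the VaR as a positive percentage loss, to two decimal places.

26.48

VaR (as % loss) = −(μ − z·σ) = −(1.53% − 1.645 × 17.03%) = −(-26.48435%) = 26.48435%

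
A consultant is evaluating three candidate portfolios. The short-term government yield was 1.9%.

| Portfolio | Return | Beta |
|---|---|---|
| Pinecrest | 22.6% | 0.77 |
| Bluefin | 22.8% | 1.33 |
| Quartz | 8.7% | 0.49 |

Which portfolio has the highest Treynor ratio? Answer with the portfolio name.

Pinecrest: Treynor = (22.6% − 1.9%) / 0.77 = 26.883
Bluefin: Treynor = (22.8% − 1.9%) / 1.33 = 15.714
Quartz: Treynor = (8.7% − 1.9%) / 0.49 = 13.878
Highest: Pinecrest (26.883).

Pinecrest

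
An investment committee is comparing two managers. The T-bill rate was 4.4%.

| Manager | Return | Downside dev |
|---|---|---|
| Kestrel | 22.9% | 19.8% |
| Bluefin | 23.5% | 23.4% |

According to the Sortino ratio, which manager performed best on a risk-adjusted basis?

Kestrel: Sortino ratio = (22.9% − 4.4%) / 19.8% = 0.934
Bluefin: Sortino ratio = (23.5% − 4.4%) / 23.4% = 0.816
Highest: Kestrel (0.934).

Kestrel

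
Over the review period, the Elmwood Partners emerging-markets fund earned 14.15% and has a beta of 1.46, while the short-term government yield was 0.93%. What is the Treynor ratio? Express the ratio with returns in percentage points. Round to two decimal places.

Treynor = (Rp − Rf) / β = (14.15% − 0.93%) / 1.46 = 13.22 / 1.46 = 9.0548

9.05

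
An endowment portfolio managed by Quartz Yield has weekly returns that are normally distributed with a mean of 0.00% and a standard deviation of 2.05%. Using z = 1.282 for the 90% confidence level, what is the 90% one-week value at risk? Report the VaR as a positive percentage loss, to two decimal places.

2.63

VaR (as % loss) = −(μ − z·σ) = −(0.00% − 1.282 × 2.05%) = −(-2.6281%) = 2.6281%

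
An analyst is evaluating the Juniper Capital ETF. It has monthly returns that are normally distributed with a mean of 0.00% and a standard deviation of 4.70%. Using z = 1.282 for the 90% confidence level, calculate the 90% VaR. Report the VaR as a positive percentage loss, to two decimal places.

6.03

VaR (as % loss) = −(μ − z·σ) = −(0.00% − 1.282 × 4.70%) = −(-6.0254%) = 6.0254%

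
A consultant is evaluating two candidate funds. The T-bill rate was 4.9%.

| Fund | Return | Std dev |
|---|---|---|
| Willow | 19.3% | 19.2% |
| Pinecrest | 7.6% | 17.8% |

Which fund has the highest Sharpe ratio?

Willow

Willow: Sharpe ratio = (19.3% − 4.9%) / 19.2% = 0.750
Pinecrest: Sharpe ratio = (7.6% − 4.9%) / 17.8% = 0.152
Highest: Willow (0.750).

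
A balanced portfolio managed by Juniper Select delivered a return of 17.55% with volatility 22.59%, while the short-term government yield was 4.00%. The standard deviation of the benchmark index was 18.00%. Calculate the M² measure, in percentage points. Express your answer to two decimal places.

14.80

Sharpe = (Rp − Rf) / σp = (17.55% − 4.00%) / 22.59% = 0.5998
M² = Rf + Sharpe × σm = 4.00% + 0.5998 × 18.00% = 14.7964%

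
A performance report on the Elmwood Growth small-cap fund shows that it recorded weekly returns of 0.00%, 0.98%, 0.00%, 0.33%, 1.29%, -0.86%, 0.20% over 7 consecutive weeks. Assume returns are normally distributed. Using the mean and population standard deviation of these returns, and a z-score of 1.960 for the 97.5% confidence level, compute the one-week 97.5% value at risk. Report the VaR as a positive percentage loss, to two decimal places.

1.00

Mean return μ = 1.940 / 7 = 0.2771%
Σ(r − μ)² = 2.9753; population σ = √(2.9753/7) = 0.6520%
VaR = −(μ − z·σ) = −(0.2771 − 1.960 × 0.6520) = −(-1.0008) = 1.0008%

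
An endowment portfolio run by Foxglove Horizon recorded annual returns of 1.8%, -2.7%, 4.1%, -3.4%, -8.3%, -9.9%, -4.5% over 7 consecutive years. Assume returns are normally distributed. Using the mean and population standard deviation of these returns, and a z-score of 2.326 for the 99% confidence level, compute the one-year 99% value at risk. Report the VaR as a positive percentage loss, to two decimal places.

14.08

r̄ = (1.8 − 2.7 + 4.1 − 3.4 − 8.3 − 9.9 − 4.5) / 7 = -3.2714%
Population σ = √[Σ(r − r̄)² / 7] = √[151.1343 / 7] = √21.5906 = 4.6466%
VaR = −(r̄ − z·σ) = −(-3.2714 − 2.326 × 4.6466) = −(-14.0794) = 14.0794%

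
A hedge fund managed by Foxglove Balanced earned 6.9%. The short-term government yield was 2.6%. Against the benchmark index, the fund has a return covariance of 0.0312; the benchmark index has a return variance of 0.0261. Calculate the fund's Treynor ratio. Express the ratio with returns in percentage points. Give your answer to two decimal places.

β = Cov / Var = 0.0312 / 0.0261 = 1.1954
Treynor = (Rp − Rf) / β = (6.9% − 2.6%) / 1.1954 = 4.30 / 1.1954 = 3.5971

3.60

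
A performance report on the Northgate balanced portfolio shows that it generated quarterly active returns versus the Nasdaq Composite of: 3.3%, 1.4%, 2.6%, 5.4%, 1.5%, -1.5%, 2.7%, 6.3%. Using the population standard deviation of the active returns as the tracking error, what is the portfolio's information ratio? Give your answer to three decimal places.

r̄ = (3.3 + 1.4 + 2.6 + 5.4 + 1.5 − 1.5 + 2.7 + 6.3) / 8 = 2.7125%
Population std dev = √[41.3888 / 8] = 2.2746%
IR = r̄ / tracking error = 2.7125 / 2.2746 = 1.1925

1.193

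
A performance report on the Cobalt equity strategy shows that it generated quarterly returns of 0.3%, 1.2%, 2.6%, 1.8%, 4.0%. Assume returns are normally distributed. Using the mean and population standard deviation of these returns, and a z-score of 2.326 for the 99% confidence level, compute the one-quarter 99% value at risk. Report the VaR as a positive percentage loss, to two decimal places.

0.95

μ = (0.3 + 1.2 + 2.6 + 1.8 + 4) / 5 = 9.90 / 5 = 1.9800%
Σ(r − μ)² = (0.3 − 1.9800)² + (1.2 − 1.9800)² + … = 7.9280
σ = √[7.9280 / 5] = 1.2592%
VaR = −(μ − z·σ) = −(1.9800 − 2.326 × 1.2592) = −(-0.9489) = 0.9489%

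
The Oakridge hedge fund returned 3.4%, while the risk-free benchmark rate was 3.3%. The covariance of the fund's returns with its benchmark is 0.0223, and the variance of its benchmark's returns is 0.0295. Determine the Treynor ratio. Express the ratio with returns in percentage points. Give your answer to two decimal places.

β = Cov / Var = 0.0223 / 0.0295 = 0.7559
Treynor = (Rp − Rf) / β = (3.4% − 3.3%) / 0.7559 = 0.10 / 0.7559 = 0.1323

0.13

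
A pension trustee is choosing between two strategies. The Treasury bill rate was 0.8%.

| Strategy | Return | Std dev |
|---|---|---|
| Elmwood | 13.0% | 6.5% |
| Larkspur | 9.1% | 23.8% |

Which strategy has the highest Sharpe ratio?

Elmwood: Sharpe ratio = (13.0% − 0.8%) / 6.5% = 1.877
Larkspur: Sharpe ratio = (9.1% − 0.8%) / 23.8% = 0.349
Highest: Elmwood (1.877).

Elmwood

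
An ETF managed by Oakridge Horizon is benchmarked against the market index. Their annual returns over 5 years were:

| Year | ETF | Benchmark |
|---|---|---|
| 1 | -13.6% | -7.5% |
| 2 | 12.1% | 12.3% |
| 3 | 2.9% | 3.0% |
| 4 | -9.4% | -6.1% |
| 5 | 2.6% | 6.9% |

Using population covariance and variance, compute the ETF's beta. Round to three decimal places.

r̄p = -1.0800%,  r̄m = 1.7200%
Cov = Σ(rp − r̄p)(rm − r̄m) / 5 = 68.8196
Var(rm) = Σ(rm − r̄m)² / 5 = 57.3136
β = Cov / Var = 68.8196 / 57.3136 = 1.2008

1.201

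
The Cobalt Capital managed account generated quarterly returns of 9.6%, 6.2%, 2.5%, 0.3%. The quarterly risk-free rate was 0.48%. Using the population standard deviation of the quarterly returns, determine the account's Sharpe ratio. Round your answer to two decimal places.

r̄ = (9.6 + 6.2 + 2.5 + 0.3) / 4 = 18.60 / 4 = 4.6500%
Population std dev = √[50.4500 / 4] = 3.5514%
Sharpe = (r̄ − rf) / σ = (4.6500 − 0.48) / 3.5514 = 4.1700 / 3.5514 = 1.1742

1.17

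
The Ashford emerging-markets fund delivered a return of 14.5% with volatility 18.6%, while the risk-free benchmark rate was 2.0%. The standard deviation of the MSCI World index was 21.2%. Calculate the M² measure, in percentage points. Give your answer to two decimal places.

16.25

Sharpe = (Rp − Rf) / σp = (14.5% − 2.0%) / 18.6% = 0.6720
M² = Rf + Sharpe × σm = 2.0% + 0.6720 × 21.2% = 16.2464%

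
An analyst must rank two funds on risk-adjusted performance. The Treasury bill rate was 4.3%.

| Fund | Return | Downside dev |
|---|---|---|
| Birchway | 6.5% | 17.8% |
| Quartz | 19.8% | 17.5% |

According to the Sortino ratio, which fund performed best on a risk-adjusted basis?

Quartz

Birchway: Sortino ratio = (6.5% − 4.3%) / 17.8% = 0.124
Quartz: Sortino ratio = (19.8% − 4.3%) / 17.5% = 0.886
Highest: Quartz (0.886).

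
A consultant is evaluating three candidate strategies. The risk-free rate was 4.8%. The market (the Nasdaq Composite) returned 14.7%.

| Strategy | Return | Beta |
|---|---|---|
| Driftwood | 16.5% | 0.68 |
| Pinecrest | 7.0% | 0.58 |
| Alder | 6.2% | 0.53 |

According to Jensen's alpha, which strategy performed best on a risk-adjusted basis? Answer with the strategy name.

Driftwood

Driftwood: α = 16.5% − [4.8% + 0.68 × (14.7% − 4.8%)] = 4.968
Pinecrest: α = 7.0% − [4.8% + 0.58 × (14.7% − 4.8%)] = -3.542
Alder: α = 6.2% − [4.8% + 0.53 × (14.7% − 4.8%)] = -3.847
Highest: Driftwood (4.968).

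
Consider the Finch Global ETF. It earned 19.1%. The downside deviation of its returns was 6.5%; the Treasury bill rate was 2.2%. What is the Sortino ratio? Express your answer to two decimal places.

2.60

Sortino = (Rp − Rf) / σd = (19.1% − 2.2%) / 6.5% = 16.90% / 6.5% = 2.6000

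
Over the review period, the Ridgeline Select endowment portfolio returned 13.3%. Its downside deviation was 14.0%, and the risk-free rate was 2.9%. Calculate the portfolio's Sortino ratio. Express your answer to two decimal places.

Sortino = (Rp − Rf) / σd = (13.3% − 2.9%) / 14.0% = 10.40% / 14.0% = 0.7429

0.74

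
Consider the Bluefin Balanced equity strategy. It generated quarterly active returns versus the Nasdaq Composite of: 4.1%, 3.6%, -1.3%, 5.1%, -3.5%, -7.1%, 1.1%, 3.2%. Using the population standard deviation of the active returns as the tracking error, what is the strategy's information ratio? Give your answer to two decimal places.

μ = (4.1 + 3.6 − 1.3 + 5.1 − 3.5 − 7.1 + 1.1 + 3.2) / 8 = 5.20 / 8 = 0.6500%
Σ(r − μ)² = (4.1 − 0.6500)² + (3.6 − 0.6500)² + (-1.3 − 0.6500)² + … = 128.2000
population σ = √(128.2000 / 8) = √16.0250 = 4.0031%
IR = μ / tracking error = 0.6500 / 4.0031 = 0.1624

0.16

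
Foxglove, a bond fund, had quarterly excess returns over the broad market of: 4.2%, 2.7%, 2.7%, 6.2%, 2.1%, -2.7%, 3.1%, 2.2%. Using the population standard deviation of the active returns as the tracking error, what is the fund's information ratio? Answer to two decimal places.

1.09

μ = (4.2 + 2.7 + 2.7 + 6.2 + 2.1 − 2.7 + 3.1 + 2.2) / 8 = 2.5625%
Σ(r − μ)² = (4.2 − 2.5625)² + (2.7 − 2.5625)² + (2.7 − 2.5625)² + … = 44.2788
σ = √[44.2788 / 8] = 2.3526%
IR = μ / tracking error = 2.5625 / 2.3526 = 1.0892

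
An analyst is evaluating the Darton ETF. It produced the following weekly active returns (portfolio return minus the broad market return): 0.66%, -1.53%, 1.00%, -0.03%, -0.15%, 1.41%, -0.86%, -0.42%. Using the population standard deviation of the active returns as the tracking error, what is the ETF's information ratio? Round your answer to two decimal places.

0.01

r̄ = (0.66 − 1.53 + 1 − 0.03 − 0.15 + 1.41 − 0.86 − 0.42) / 8 = 0.080 / 8 = 0.0100%
Σ(r − r̄)² = (0.66 − 0.0100)² + (-1.53 − 0.0100)² + … = 6.7032
population σ = √(6.7032 / 8) = √0.8379 = 0.9154%
IR = r̄ / tracking error = 0.0100 / 0.9154 = 0.0109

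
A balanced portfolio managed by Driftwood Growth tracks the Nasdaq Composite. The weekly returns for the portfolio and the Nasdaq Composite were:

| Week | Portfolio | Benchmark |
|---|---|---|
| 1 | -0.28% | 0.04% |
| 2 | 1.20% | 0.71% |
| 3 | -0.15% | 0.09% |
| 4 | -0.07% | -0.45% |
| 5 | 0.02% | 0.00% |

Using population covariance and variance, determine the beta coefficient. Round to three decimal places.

1.170

r̄p = 0.1440%,  r̄m = 0.0780%
Cov = Σ(rp − r̄p)(rm − r̄m) / 5 = 0.1605
Var(rm) = Σ(rm − r̄m)² / 5 = 0.1372
β = Cov / Var = 0.1605 / 0.1372 = 1.1698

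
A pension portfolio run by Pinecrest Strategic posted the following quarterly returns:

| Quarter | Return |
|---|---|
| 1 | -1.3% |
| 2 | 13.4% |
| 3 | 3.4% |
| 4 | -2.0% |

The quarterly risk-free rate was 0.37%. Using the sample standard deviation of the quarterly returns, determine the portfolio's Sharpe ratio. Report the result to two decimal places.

0.42

Mean return r̄ = 13.50 / 4 = 3.3750%
Sample σ = √[Σ(r − r̄)² / 3] = √[151.2475 / 3] = √50.4158 = 7.1004%
Sharpe = (r̄ − rf) / σ = (3.3750 − 0.37) / 7.1004 = 3.0050 / 7.1004 = 0.4232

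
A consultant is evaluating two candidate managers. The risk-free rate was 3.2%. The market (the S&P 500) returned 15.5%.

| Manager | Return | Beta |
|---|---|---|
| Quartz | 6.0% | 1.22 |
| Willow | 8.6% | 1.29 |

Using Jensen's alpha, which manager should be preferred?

Willow

Quartz: α = 6.0% − [3.2% + 1.22 × (15.5% − 3.2%)] = -12.206
Willow: α = 8.6% − [3.2% + 1.29 × (15.5% − 3.2%)] = -10.467
Highest: Willow (-10.467).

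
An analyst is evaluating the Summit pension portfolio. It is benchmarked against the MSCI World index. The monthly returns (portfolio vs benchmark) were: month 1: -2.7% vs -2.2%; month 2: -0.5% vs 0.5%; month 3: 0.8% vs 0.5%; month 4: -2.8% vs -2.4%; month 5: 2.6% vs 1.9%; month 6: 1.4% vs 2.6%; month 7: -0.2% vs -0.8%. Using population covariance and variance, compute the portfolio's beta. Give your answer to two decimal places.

r̄p = -0.2000%,  r̄m = 0.0143%
Cov = Σ(rp − r̄p)(rm − r̄m) / 7 = 3.0814
Var(rm) = Σ(rm − r̄m)² / 7 = 3.1584
β = Cov / Var = 3.0814 / 3.1584 = 0.9756

0.98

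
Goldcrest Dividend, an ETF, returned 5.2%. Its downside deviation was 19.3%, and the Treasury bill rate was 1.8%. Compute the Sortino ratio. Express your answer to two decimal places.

0.18

Sortino = (Rp − Rf) / σd = (5.2% − 1.8%) / 19.3% = 3.40% / 19.3% = 0.1762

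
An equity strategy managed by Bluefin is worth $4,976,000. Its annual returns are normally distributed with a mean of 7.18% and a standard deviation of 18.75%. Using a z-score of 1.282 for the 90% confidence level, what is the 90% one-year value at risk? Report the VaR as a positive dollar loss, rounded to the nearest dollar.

Return at the 90% tail: μ − z·σ = 7.18% − 1.282 × 18.75% = 7.18 − 24.0375 = -16.8575%
VaR = −(-16.8575%) × $4,976,000 = 16.8575% × $4,976,000 = $838,829

$838,829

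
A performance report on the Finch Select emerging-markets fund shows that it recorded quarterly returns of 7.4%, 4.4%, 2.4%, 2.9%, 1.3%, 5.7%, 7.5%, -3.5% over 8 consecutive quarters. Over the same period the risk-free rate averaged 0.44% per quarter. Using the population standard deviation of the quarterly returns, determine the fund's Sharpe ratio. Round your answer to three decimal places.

Mean return r̄ = 28.10 / 8 = 3.5125%
Population std dev = √[92.2688 / 8] = 3.3961%
Sharpe = (r̄ − rf) / σ = (3.5125 − 0.44) / 3.3961 = 3.0725 / 3.3961 = 0.9047

0.905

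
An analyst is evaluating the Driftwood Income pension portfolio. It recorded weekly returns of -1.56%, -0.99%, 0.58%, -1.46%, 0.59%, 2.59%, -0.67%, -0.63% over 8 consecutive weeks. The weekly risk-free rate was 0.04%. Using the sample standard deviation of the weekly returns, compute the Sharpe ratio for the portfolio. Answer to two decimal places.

-0.17

Mean return μ = -1.550 / 8 = -0.1938%
Σ(r − μ)² = (-1.56 − (-0.1938))² + (-0.99 − (-0.1938))² + (0.58 − (-0.1938))² + … = 13.4834
σ = √[13.4834 / 7] = 1.3879%
Sharpe = (μ − rf) / σ = (-0.1938 − 0.04) / 1.3879 = -0.2338 / 1.3879 = -0.1685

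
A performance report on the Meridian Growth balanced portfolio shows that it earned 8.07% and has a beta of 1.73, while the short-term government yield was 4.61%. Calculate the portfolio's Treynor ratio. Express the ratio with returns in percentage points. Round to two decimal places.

2.00

Treynor = (Rp − Rf) / β = (8.07% − 4.61%) / 1.73 = 3.46 / 1.73 = 2.0000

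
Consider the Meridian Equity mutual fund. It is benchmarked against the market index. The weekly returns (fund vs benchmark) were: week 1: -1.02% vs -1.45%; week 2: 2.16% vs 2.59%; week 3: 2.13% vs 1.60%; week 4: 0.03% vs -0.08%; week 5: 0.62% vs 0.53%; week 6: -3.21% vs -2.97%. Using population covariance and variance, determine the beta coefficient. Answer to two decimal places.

r̄p = 0.1183%,  r̄m = 0.0367%
Cov = Σ(rp − r̄p)(rm − r̄m) / 6 = 3.3859
Var(rm) = Σ(rm − r̄m)² / 6 = 3.4118
β = Cov / Var = 3.3859 / 3.4118 = 0.9924

0.99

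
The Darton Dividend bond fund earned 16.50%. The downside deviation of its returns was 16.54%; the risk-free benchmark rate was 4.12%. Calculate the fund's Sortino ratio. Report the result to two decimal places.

0.75

Sortino = (Rp − Rf) / σd = (16.50% − 4.12%) / 16.54% = 12.38% / 16.54% = 0.7485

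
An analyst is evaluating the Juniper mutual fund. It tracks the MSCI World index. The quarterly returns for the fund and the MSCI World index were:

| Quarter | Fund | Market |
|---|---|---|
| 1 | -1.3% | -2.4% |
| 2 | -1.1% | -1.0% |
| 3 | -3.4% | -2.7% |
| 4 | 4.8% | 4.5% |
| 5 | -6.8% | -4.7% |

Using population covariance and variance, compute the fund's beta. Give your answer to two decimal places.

1.18

r̄p = -1.5600%,  r̄m = -1.2600%
Cov = Σ(rp − r̄p)(rm − r̄m) / 5 = 11.4264
Var(rm) = Σ(rm − r̄m)² / 5 = 9.6904
β = Cov / Var = 11.4264 / 9.6904 = 1.1791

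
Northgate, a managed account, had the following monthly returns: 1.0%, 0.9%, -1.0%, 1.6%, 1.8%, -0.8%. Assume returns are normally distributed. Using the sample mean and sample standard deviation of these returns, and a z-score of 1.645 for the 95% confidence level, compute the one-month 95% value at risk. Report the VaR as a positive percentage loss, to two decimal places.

1.39

Mean return μ = 3.50 / 6 = 0.5833%
Σ(r − μ)² = 7.2083; sample σ = √(7.2083/5) = 1.2007%
VaR = −(μ − z·σ) = −(0.5833 − 1.645 × 1.2007) = −(-1.3919) = 1.3919%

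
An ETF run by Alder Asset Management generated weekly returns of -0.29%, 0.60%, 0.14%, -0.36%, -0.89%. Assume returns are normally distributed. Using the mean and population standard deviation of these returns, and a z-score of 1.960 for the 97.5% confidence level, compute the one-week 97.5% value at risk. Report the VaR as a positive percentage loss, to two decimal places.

r̄ = (-0.29 + 0.6 + 0.14 − 0.36 − 0.89) / 5 = -0.1600%
Σ(r − r̄)² = (-0.29 − (-0.1600))² + (0.6 − (-0.1600))² + (0.14 − (-0.1600))² + … = 1.2574
population σ = √(1.2574 / 5) = √0.2515 = 0.5015%
VaR = −(r̄ − z·σ) = −(-0.1600 − 1.960 × 0.5015) = −(-1.1429) = 1.1429%

1.14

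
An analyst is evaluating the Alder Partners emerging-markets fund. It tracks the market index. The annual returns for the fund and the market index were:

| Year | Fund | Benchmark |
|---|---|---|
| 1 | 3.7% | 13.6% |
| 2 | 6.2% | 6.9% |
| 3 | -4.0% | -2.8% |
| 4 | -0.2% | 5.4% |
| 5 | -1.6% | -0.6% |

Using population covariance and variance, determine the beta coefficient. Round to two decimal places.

r̄p = 0.8200%,  r̄m = 4.5000%
Cov = Σ(rp − r̄p)(rm − r̄m) / 5 = 17.1460
Var(rm) = Σ(rm − r̄m)² / 5 = 33.7360
β = Cov / Var = 17.1460 / 33.7360 = 0.5082

0.51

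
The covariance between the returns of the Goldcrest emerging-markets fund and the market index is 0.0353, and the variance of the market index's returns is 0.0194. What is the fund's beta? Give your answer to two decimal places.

β = Cov(Rp, Rm) / Var(Rm) = 0.0353 / 0.0194 = 1.8196

1.82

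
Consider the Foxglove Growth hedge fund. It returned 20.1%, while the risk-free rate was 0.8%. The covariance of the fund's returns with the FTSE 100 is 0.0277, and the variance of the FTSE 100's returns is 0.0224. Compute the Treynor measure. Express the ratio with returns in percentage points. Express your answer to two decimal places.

15.61

β = Cov / Var = 0.0277 / 0.0224 = 1.2366
Treynor = (Rp − Rf) / β = (20.1% − 0.8%) / 1.2366 = 19.30 / 1.2366 = 15.6073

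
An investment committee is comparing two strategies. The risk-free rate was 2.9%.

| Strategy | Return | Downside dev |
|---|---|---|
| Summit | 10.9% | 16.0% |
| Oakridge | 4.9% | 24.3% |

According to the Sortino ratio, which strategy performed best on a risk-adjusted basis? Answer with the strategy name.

Summit

Summit: Sortino ratio = (10.9% − 2.9%) / 16.0% = 0.500
Oakridge: Sortino ratio = (4.9% − 2.9%) / 24.3% = 0.082
Highest: Summit (0.500).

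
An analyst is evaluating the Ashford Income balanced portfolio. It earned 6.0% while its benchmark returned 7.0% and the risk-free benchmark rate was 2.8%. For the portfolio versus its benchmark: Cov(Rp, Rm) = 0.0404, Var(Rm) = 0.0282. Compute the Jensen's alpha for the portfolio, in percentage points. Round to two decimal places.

-2.82

β = Cov / Var = 0.0404 / 0.0282 = 1.4326
E[R] = Rf + β(Rm − Rf) = 2.8% + 1.4326 × (7.0% − 2.8%) = 8.8169%
α = Rp − E[R] = 6.0% − 8.8169% = -2.8169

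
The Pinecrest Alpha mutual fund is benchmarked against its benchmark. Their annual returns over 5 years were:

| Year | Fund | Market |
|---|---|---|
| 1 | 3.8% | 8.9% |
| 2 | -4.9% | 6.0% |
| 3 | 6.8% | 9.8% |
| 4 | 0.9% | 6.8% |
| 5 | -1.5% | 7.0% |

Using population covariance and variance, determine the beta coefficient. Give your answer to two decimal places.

r̄p = 1.0200%,  r̄m = 7.7000%
Cov = Σ(rp − r̄p)(rm − r̄m) / 5 = 5.4820
Var(rm) = Σ(rm − r̄m)² / 5 = 2.0080
β = Cov / Var = 5.4820 / 2.0080 = 2.7301

2.73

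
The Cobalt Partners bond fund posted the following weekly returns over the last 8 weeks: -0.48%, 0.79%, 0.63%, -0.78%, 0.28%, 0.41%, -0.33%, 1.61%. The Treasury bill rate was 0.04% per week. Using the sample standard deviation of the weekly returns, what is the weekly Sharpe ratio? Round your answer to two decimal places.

0.29

r̄ = (-0.48 + 0.79 + 0.63 − 0.78 + 0.28 + 0.41 − 0.33 + 1.61) / 8 = 0.2663%
Sample σ = √[Σ(r − r̄)² / 7] = √[4.2402 / 7] = √0.6057 = 0.7783%
Sharpe = (r̄ − rf) / σ = (0.2663 − 0.04) / 0.7783 = 0.2263 / 0.7783 = 0.2908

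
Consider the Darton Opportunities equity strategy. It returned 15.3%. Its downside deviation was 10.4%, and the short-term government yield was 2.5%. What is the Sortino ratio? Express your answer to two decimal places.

1.23

Sortino = (Rp − Rf) / σd = (15.3% − 2.5%) / 10.4% = 12.80% / 10.4% = 1.2308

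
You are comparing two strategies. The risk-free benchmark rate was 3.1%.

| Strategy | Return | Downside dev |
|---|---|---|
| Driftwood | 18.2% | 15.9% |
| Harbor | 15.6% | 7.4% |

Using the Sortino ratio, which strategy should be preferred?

Harbor

Driftwood: Sortino ratio = (18.2% − 3.1%) / 15.9% = 0.950
Harbor: Sortino ratio = (15.6% − 3.1%) / 7.4% = 1.689
Highest: Harbor (1.689).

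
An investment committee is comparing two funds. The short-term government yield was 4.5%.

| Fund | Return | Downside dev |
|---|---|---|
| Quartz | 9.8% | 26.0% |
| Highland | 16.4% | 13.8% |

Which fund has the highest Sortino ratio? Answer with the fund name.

Quartz: Sortino ratio = (9.8% − 4.5%) / 26.0% = 0.204
Highland: Sortino ratio = (16.4% − 4.5%) / 13.8% = 0.862
Highest: Highland (0.862).

Highland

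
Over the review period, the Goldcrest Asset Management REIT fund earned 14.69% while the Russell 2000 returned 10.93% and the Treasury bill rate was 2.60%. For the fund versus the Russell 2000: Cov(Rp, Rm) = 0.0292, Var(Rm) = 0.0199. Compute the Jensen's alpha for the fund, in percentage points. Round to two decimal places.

-0.13

β = Cov / Var = 0.0292 / 0.0199 = 1.4673
E[R] = Rf + β(Rm − Rf) = 2.60% + 1.4673 × (10.93% − 2.60%) = 14.8226%
α = Rp − E[R] = 14.69% − 14.8226% = -0.1326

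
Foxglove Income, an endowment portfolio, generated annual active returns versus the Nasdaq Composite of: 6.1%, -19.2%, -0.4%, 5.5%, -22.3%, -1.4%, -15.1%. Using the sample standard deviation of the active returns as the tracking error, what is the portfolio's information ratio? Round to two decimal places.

r̄ = (6.1 − 19.2 − 0.4 + 5.5 − 22.3 − 1.4 − 15.1) / 7 = -6.6857%
Sample σ = √[Σ(r − r̄)² / 6] = √[850.6286 / 6] = √141.7714 = 11.9068%
IR = r̄ / tracking error = -6.6857 / 11.9068 = -0.5615

-0.56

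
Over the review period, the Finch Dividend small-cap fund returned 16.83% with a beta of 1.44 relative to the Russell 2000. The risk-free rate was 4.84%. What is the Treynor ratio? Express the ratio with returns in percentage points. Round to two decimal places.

Treynor = (Rp − Rf) / β = (16.83% − 4.84%) / 1.44 = 11.99 / 1.44 = 8.3264

8.33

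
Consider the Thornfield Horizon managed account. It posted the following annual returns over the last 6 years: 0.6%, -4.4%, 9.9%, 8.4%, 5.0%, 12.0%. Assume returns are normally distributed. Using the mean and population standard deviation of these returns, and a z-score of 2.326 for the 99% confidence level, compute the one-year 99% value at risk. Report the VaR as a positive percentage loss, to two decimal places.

Mean return μ = 31.50 / 6 = 5.2500%
Σ(r − μ)² = (0.6 − 5.2500)² + (-4.4 − 5.2500)² + … = 191.9150
population σ = √(191.9150 / 6) = √31.9858 = 5.6556%
VaR = −(μ − z·σ) = −(5.2500 − 2.326 × 5.6556) = −(-7.9049) = 7.9049%

7.90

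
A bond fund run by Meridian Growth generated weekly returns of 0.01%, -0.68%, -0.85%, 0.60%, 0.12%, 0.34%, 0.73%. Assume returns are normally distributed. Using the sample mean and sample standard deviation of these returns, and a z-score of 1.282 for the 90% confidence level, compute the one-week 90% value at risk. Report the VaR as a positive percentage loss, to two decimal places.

0.74

Mean return r̄ = 0.270 / 7 = 0.0386%
Sample σ = √[Σ(r − r̄)² / 6] = √[2.1975 / 6] = √0.3663 = 0.6052%
VaR = −(r̄ − z·σ) = −(0.0386 − 1.282 × 0.6052) = −(-0.7373) = 0.7373%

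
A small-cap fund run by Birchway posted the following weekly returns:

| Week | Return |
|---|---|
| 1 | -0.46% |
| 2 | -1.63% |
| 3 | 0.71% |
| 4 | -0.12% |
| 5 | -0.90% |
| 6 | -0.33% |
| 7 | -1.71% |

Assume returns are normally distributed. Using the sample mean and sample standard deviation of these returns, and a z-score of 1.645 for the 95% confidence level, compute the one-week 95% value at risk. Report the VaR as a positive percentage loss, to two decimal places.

μ = (-0.46 − 1.63 + 0.71 − 0.12 − 0.9 − 0.33 − 1.71) / 7 = -0.6343%
Sample std dev = √[4.4138 / 6] = 0.8577%
VaR = −(μ − z·σ) = −(-0.6343 − 1.645 × 0.8577) = −(-2.0452) = 2.0452%

2.05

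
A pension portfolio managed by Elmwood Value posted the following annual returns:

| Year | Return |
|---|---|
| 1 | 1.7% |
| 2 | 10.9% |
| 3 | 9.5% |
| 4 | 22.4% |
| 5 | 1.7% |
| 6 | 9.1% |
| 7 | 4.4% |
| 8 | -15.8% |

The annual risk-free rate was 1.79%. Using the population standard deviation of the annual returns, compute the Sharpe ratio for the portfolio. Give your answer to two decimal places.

μ = (1.7 + 10.9 + 9.5 + 22.4 + 1.7 + 9.1 + 4.4 − 15.8) / 8 = 5.4875%
Σ(r − μ)² = 827.5088; population σ = √(827.5088/8) = 10.1705%
Sharpe = (μ − rf) / σ = (5.4875 − 1.79) / 10.1705 = 3.6975 / 10.1705 = 0.3636

0.36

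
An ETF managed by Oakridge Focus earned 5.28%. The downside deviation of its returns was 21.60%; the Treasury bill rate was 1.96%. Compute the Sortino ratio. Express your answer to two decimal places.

Sortino = (Rp − Rf) / σd = (5.28% − 1.96%) / 21.60% = 3.32% / 21.60% = 0.1537

0.15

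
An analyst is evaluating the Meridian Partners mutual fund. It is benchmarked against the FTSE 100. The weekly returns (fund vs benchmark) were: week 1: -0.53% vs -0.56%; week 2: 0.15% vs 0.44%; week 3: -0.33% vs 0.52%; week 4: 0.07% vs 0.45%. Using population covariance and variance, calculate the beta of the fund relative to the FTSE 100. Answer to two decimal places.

r̄p = -0.1600%,  r̄m = 0.2125%
Cov = Σ(rp − r̄p)(rm − r̄m) / 4 = 0.0897
Var(rm) = Σ(rm − r̄m)² / 4 = 0.1999
β = Cov / Var = 0.0897 / 0.1999 = 0.4487

0.45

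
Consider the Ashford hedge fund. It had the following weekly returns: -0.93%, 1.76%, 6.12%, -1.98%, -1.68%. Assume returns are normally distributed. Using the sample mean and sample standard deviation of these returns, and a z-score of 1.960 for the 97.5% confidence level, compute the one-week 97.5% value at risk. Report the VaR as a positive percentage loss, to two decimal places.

5.99

μ = (-0.93 + 1.76 + 6.12 − 1.98 − 1.68) / 5 = 3.290 / 5 = 0.6580%
Sample std dev = √[45.9949 / 4] = 3.3910%
VaR = −(μ − z·σ) = −(0.6580 − 1.960 × 3.3910) = −(-5.9884) = 5.9884%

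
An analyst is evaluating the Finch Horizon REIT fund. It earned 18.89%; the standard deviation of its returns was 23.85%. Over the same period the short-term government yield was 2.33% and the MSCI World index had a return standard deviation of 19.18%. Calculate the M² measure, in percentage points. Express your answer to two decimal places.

15.65

Sharpe = (Rp − Rf) / σp = (18.89% − 2.33%) / 23.85% = 0.6943
M² = Rf + Sharpe × σm = 2.33% + 0.6943 × 19.18% = 15.6467%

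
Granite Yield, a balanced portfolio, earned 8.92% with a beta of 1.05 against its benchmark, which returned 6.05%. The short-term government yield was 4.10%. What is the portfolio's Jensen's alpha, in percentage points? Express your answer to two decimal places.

CAPM expected return = Rf + β(Rm − Rf) = 4.10% + 1.05 × (6.05% − 4.10%) = 4.1 + 1.05 × 1.95 = 6.1475%
Jensen's α = Rp − E[R] = 8.92% − 6.1475% = 2.7725

2.77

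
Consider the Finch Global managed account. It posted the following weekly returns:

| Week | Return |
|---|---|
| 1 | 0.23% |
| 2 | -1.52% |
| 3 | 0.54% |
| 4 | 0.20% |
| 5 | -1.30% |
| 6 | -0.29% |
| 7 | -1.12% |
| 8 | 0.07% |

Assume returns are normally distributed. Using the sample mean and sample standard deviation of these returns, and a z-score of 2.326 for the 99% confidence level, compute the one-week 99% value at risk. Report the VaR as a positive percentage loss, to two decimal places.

2.25

r̄ = (0.23 − 1.52 + 0.54 + 0.2 − 1.3 − 0.29 − 1.12 + 0.07) / 8 = -3.190 / 8 = -0.3988%
Σ(r − r̄)² = 4.4563; sample σ = √(4.4563/7) = 0.7979%
VaR = −(r̄ − z·σ) = −(-0.3988 − 2.326 × 0.7979) = −(-2.2547) = 2.2547%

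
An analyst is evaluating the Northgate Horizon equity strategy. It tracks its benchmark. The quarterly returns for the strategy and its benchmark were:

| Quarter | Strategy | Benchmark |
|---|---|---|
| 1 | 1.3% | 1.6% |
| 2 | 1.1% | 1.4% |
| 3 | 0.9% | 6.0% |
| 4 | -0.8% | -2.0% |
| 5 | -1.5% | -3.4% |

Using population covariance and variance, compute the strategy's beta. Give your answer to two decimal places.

r̄p = 0.2000%,  r̄m = 0.7200%
Cov = Σ(rp − r̄p)(rm − r̄m) / 5 = 3.0000
Var(rm) = Σ(rm − r̄m)² / 5 = 10.6976
β = Cov / Var = 3.0000 / 10.6976 = 0.2804

0.28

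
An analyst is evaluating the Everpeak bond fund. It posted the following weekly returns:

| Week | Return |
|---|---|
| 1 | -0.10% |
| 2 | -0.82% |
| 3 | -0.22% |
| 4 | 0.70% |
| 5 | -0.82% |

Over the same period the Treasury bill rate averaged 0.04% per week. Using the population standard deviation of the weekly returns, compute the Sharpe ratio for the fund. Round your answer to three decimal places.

-0.520

r̄ = (-0.1 − 0.82 − 0.22 + 0.7 − 0.82) / 5 = -1.260 / 5 = -0.2520%
Σ(r − r̄)² = 1.5757; population σ = √(1.5757/5) = 0.5614%
Sharpe = (r̄ − rf) / σ = (-0.2520 − 0.04) / 0.5614 = -0.2920 / 0.5614 = -0.5201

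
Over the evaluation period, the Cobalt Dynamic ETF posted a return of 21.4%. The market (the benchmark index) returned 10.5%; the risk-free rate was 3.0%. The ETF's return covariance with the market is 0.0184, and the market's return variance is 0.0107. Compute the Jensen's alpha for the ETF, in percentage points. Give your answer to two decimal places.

β = Cov / Var = 0.0184 / 0.0107 = 1.7196
E[R] = Rf + β(Rm − Rf) = 3.0% + 1.7196 × (10.5% − 3.0%) = 15.8970%
α = Rp − E[R] = 21.4% − 15.8970% = 5.5030

5.50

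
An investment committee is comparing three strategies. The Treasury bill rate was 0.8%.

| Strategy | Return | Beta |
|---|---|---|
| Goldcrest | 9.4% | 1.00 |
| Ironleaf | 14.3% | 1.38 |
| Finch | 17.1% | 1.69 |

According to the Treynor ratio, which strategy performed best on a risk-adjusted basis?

Ironleaf

Goldcrest: Treynor = (9.4% − 0.8%) / 1.00 = 8.600
Ironleaf: Treynor = (14.3% − 0.8%) / 1.38 = 9.783
Finch: Treynor = (17.1% − 0.8%) / 1.69 = 9.645
Highest: Ironleaf (9.783).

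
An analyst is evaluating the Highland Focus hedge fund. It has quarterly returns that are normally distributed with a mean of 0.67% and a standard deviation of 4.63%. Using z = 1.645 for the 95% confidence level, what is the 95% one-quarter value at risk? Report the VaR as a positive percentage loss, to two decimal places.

VaR (as % loss) = −(μ − z·σ) = −(0.67% − 1.645 × 4.63%) = −(-6.94635%) = 6.94635%

6.95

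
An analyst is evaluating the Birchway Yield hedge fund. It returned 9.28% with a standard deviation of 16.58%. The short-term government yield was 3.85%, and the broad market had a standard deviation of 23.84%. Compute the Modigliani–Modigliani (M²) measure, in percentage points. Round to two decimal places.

11.66

Sharpe = (Rp − Rf) / σp = (9.28% − 3.85%) / 16.58% = 0.3275
M² = Rf + Sharpe × σm = 3.85% + 0.3275 × 23.84% = 11.6576%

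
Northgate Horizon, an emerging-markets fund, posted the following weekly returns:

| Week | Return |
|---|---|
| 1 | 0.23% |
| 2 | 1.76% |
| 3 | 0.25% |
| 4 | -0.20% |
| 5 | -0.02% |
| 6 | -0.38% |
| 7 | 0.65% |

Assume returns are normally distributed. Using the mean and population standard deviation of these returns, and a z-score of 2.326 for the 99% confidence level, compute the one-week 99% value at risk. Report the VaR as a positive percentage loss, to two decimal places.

1.21

Mean return r̄ = 2.290 / 7 = 0.3271%
Σ(r − r̄)² = 3.0711; population σ = √(3.0711/7) = 0.6624%
VaR = −(r̄ − z·σ) = −(0.3271 − 2.326 × 0.6624) = −(-1.2136) = 1.2136%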